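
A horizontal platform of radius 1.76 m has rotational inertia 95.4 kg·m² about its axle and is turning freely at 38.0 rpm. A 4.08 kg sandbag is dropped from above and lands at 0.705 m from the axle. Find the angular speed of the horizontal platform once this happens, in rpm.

ω_f ≈ 37.2 rpm

The added mass arrives with no angular momentum about the axle, and any external torque about the axle is negligible, so the system's angular momentum is conserved.
Added inertia Σmr² = (4.08)(0.705)² = 2.028 kg·m²; I_f = 95.40 + 2.028 = 97.43 kg·m².
ω_f = I_p ω_i / I_f = (95.40)(38.0) / 97.43 = 37.21 rpm.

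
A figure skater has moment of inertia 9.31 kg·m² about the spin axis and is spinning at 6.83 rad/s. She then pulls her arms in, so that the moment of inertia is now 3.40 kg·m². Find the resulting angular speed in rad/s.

No external torque acts about the spin axis, so angular momentum is conserved.
ω₂ = I₁ω₁ / I₂ = (9.310)(6.83 rad/s) / (3.400) = 18.70 rad/s.

ω₂ ≈ 18.7 rad/s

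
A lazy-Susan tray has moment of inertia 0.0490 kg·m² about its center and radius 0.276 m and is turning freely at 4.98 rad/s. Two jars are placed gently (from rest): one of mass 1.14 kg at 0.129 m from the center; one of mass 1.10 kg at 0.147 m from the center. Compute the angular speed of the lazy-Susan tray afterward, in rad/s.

No external torque acts about the center; L_before = L_after.
Added inertia Σmr² = (1.14)(0.129)² + (1.10)(0.147)² = 0.04274 kg·m²; I_f = 0.04900 + 0.04274 = 0.09174 kg·m².
ω_f = I_p ω_i / I_f = (0.04900)(4.98) / 0.09174 = 2.660 rad/s.

ω_f ≈ 2.66 rad/s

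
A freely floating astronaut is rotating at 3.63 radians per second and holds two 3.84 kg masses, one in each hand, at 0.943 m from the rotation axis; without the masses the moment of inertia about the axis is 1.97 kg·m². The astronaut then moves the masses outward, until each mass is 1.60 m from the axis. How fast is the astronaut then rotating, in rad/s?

No external torque acts about the spin axis, so angular momentum is conserved.
I₁ = 1.97 + 2(3.84)(0.943)² = 8.799 kg·m²; I₂ = 1.97 + 2(3.84)(1.60)² = 21.63 kg·m².
ω₂ = I₁ω₁ / I₂ = (8.799)(3.63 rad/s) / (21.63) = 1.477 rad/s.

ω₂ ≈ 1.48 rad/s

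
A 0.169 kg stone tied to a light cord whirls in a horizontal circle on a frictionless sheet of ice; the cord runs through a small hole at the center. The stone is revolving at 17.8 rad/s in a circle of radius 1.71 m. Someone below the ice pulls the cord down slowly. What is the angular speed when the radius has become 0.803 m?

ω₂ ≈ 80.7 rad/s

No torque about the axis ⇒ m r₁² ω₁ = m r₂² ω₂.
ω₂ = ω₁ (r₁/r₂)² = (17.8)(1.71/0.803)² = 80.72 rad/s.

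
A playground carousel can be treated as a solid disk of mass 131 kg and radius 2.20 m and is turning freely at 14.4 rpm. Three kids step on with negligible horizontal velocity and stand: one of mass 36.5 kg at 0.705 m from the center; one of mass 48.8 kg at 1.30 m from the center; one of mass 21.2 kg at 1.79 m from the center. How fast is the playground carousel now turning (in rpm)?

ω_f ≈ 9.40 rpm

No external torque acts about the center; L_before = L_after.
I_p = ½(131)(2.20)² = 317.0 kg·m².
Added inertia Σmr² = (36.5)(0.705)² + (48.8)(1.30)² + (21.2)(1.79)² = 168.5 kg·m²; I_f = 317.0 + 168.5 = 485.6 kg·m².
ω_f = I_p ω_i / I_f = (317.0)(14.4) / 485.6 = 9.402 rpm.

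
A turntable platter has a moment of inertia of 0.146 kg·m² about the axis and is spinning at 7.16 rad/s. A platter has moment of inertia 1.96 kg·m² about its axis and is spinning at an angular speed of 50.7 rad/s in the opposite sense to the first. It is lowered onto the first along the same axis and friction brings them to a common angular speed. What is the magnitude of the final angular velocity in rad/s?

|ω_f| ≈ 46.7 rad/s

No external torque acts about the common axis, so total angular momentum is conserved.
Taking A's sense as positive: L = (0.1460)(7.16) − (1.960)(50.7) = -98.33 kg·m²·rad/s.
Combined I = 0.1460 + 1.960 = 2.106 kg·m².
ω_f = L / I = -98.33 / 2.106 = -46.69 rad/s.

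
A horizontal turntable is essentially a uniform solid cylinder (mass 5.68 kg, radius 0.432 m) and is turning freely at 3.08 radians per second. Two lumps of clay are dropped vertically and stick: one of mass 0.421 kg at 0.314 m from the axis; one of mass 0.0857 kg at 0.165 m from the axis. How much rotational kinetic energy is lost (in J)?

The added mass arrives with no angular momentum about the axis, and any external torque about the axis is negligible, so the system's angular momentum is conserved.
I_p = ½(5.68)(0.432)² = 0.5300 kg·m².
Added inertia Σmr² = (0.421)(0.314)² + (0.0857)(0.165)² = 0.04384 kg·m²; I_f = 0.5300 + 0.04384 = 0.5739 kg·m².
ω_f = I_p ω_i / I_f = (0.5300)(3.08) / 0.5739 = 2.845 rad/s.
KE_i = ½(0.5300)(3.080 rad/s)² = 2.514 J; KE_f = ½(0.5739)(2.845)² = 2.322 J.

energy lost ≈ 0.192 J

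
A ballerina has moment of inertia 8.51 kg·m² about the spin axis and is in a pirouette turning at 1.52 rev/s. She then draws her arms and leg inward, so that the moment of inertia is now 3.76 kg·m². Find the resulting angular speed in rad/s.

No external torque acts about the spin axis, so angular momentum is conserved.
ω₂ = I₁ω₁ / I₂ = (8.510)(1.52 rev/s) / (3.760) = 3.440 rev/s = 21.62 rad/s.

ω₂ ≈ 21.6 rad/s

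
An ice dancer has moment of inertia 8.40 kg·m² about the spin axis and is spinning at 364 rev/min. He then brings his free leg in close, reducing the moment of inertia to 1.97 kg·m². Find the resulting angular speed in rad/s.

ω₂ ≈ 163 rad/s

With no external torque about the axis, L is conserved: I₁ω₁ = I₂ω₂.
ω₂ = I₁ω₁ / I₂ = (8.400)(364 rpm) / (1.970) = 1552 rpm = 162.5 rad/s.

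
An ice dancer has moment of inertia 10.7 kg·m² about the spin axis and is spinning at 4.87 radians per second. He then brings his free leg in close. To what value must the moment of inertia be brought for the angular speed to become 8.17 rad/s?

I₂ ≈ 6.38 kg·m²

No external torque acts about the spin axis, so angular momentum is conserved.
I₂ = I₁ω₁ / ω₂ = (10.7)(4.87) / (8.17) = 6.378 kg·m².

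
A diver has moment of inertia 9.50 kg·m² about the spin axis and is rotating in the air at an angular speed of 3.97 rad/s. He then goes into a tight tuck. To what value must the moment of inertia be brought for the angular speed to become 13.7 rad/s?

I₂ ≈ 2.75 kg·m²

With no external torque about the axis, L is conserved: I₁ω₁ = I₂ω₂.
I₂ = I₁ω₁ / ω₂ = (9.50)(3.97) / (13.7) = 2.753 kg·m².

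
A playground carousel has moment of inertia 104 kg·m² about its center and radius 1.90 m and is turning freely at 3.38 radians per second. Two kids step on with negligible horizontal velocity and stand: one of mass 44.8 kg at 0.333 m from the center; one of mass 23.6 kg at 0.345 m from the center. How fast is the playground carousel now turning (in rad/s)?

ω_f ≈ 3.14 rad/s

No external torque acts about the center; L_before = L_after.
Added inertia Σmr² = (44.8)(0.333)² + (23.6)(0.345)² = 7.777 kg·m²; I_f = 104.0 + 7.777 = 111.8 kg·m².
ω_f = I_p ω_i / I_f = (104.0)(3.38) / 111.8 = 3.145 rad/s.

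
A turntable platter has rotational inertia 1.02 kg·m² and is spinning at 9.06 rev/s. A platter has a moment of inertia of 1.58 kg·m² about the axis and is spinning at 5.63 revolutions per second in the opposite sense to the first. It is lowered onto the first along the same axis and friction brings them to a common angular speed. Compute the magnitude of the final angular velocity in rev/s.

The coupling torques are internal; angular momentum about the shared axis is conserved.
Taking A's sense as positive: L = (1.020)(9.06) − (1.580)(5.63) = 0.3458 kg·m²·rev/s.
Combined I = 1.020 + 1.580 = 2.600 kg·m².
ω_f = L / I = 0.3458 / 2.600 = 0.1330 rev/s.

|ω_f| ≈ 0.133 rev/s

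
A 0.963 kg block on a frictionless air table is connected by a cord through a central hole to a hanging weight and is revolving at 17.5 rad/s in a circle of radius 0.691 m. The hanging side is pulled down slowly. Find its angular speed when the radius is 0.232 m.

No torque about the axis ⇒ m r₁² ω₁ = m r₂² ω₂.
ω₂ = ω₁ (r₁/r₂)² = (17.5)(0.691/0.232)² = 155.2 rad/s.

ω₂ ≈ 155 rad/s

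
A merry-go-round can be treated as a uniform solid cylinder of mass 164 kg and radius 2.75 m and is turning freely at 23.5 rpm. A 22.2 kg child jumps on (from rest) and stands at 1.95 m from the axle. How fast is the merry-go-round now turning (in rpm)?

ω_f ≈ 20.7 rpm

The added mass arrives with no angular momentum about the axle, and any external torque about the axle is negligible, so the system's angular momentum is conserved.
I_p = ½(164)(2.75)² = 620.1 kg·m².
Added inertia Σmr² = (22.2)(1.95)² = 84.42 kg·m²; I_f = 620.1 + 84.42 = 704.5 kg·m².
ω_f = I_p ω_i / I_f = (620.1)(23.5) / 704.5 = 20.68 rpm.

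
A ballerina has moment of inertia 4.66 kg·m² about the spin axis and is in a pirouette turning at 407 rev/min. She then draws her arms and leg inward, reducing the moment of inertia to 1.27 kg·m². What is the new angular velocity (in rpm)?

ω₂ ≈ 1490 rpm

With no external torque about the axis, L is conserved: I₁ω₁ = I₂ω₂.
ω₂ = I₁ω₁ / I₂ = (4.660)(407 rpm) / (1.270) = 1493 rpm.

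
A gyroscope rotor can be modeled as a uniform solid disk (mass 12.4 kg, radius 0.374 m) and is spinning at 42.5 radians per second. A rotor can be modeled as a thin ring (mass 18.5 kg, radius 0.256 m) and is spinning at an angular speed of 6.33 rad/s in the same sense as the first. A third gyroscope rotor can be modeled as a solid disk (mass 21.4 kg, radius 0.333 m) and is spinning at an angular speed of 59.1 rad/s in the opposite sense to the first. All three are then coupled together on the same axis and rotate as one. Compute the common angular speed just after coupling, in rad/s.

|ω_f| ≈ 7.84 rad/s

No external torque acts about the common axis, so total angular momentum is conserved.
Moments of inertia: I_A = ½(12.4)(0.374)² = 0.8672 kg·m²; I_B = (18.5)(0.256)² = 1.212 kg·m²; I_C = ½(21.4)(0.333)² = 1.187 kg·m².
Taking A's sense as positive: L = (0.8672)(42.5) + (1.212)(6.33) − (1.187)(59.1) = -25.59 kg·m²·rad/s.
Combined I = 0.8672 + 1.212 + 1.187 = 3.266 kg·m².
ω_f = L / I = -25.59 / 3.266 = -7.835 rad/s.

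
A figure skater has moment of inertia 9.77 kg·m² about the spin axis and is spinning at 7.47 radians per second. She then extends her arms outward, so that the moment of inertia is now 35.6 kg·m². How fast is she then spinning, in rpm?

No external torque acts about the spin axis, so angular momentum is conserved.
ω₂ = I₁ω₁ / I₂ = (9.770)(7.47 rad/s) / (35.60) = 2.050 rad/s = 19.58 rpm.

ω₂ ≈ 19.6 rpm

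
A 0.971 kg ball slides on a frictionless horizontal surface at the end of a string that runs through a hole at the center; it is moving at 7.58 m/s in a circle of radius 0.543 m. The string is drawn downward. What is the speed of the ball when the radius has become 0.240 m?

v₂ ≈ 17.1 m/s

Central (radial) force ⇒ zero torque about the center ⇒ m v r is constant.
v₂ = v₁ r₁ / r₂ = (7.58)(0.543) / (0.240) = 17.15 m/s.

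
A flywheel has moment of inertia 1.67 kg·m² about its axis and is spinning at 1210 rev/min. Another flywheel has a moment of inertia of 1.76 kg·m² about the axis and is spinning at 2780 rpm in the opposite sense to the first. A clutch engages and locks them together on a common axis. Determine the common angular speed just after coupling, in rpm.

The coupling torques are internal; angular momentum about the shared axis is conserved.
Taking A's sense as positive: L = (1.670)(1210) − (1.760)(2780) = -2872 kg·m²·rpm.
Combined I = 1.670 + 1.760 = 3.430 kg·m².
ω_f = L / I = -2872 / 3.430 = -837.3 rpm.

|ω_f| ≈ 837 rpm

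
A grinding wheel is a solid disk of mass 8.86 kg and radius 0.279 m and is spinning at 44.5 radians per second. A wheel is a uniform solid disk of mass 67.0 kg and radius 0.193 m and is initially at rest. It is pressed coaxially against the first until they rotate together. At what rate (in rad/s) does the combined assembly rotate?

|ω_f| ≈ 9.63 rad/s

No external torque acts about the common axis, so total angular momentum is conserved.
Moments of inertia: I_A = ½(8.86)(0.279)² = 0.3448 kg·m²; I_B = ½(67.0)(0.193)² = 1.248 kg·m².
Taking A's sense as positive: L = (0.3448)(44.5) = 15.35 kg·m²·rad/s.
Combined I = 0.3448 + 1.248 = 1.593 kg·m².
ω_f = L / I = 15.35 / 1.593 = 9.635 rad/s.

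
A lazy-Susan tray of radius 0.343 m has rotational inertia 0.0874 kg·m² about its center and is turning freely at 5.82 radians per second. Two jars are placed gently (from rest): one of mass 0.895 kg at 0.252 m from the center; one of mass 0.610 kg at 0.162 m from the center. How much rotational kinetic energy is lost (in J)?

No external torque acts about the center; L_before = L_after.
Added inertia Σmr² = (0.895)(0.252)² + (0.610)(0.162)² = 0.07284 kg·m²; I_f = 0.08740 + 0.07284 = 0.1602 kg·m².
ω_f = I_p ω_i / I_f = (0.08740)(5.82) / 0.1602 = 3.174 rad/s.
KE_i = ½(0.08740)(5.820 rad/s)² = 1.480 J; KE_f = ½(0.1602)(3.174)² = 0.8073 J.

energy lost ≈ 0.673 J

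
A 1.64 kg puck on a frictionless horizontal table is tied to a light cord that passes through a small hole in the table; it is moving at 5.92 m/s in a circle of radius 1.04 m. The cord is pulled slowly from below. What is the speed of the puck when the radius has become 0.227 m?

v₂ ≈ 27.1 m/s

Central (radial) force ⇒ zero torque about the center ⇒ m v r is constant.
v₂ = v₁ r₁ / r₂ = (5.92)(1.04) / (0.227) = 27.12 m/s.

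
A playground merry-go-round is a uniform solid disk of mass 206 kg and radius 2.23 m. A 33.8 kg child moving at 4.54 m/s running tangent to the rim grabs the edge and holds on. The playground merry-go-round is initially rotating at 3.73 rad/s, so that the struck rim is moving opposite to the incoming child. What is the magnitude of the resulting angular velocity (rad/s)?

|ω_f| ≈ 2.31 rad/s

The axle reaction passes through the axle and exerts no torque about it; angular momentum about the axle is conserved through the impact.
I_p = ½(206)(2.23)² = 512.2 kg·m². Taking the sense of the child's angular momentum as positive, L_{child} = m v R = (33.8)(4.54)(2.23) = 342.2 kg·m²/s.
L_i = −I_p ω_p + m v R = −(512.2)(3.73) + 342.2 = -1568 kg·m²/s.
After sticking, I_f = I_p + m R² = 512.2 + (33.8)(2.23)² = 680.3 kg·m².
ω_f = L_i / I_f = -1568 / 680.3 = -2.305 rad/s.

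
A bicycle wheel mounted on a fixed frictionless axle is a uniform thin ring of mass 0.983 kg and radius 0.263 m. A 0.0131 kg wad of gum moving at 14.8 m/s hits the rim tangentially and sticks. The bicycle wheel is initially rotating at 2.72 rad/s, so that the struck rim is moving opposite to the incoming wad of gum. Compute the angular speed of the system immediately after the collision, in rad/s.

About the axle the impulsive forces during the collision are internal, so angular momentum about that axis is conserved.
I_p = (0.983)(0.263)² = 0.06799 kg·m². Taking the sense of the wad of gum's angular momentum as positive, L_{wad} = m v R = (0.0131)(14.8)(0.263) = 0.05099 kg·m²/s.
L_i = −I_p ω_p + m v R = −(0.06799)(2.72) + 0.05099 = -0.1340 kg·m²/s.
After sticking, I_f = I_p + m R² = 0.06799 + (0.0131)(0.263)² = 0.06890 kg·m².
ω_f = L_i / I_f = -0.1340 / 0.06890 = -1.944 rad/s.

|ω_f| ≈ 1.94 rad/s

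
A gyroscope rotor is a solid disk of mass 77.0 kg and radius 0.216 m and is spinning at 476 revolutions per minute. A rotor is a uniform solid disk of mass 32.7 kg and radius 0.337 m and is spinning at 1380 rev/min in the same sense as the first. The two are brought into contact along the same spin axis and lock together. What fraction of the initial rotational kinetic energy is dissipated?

The coupling torques are internal; angular momentum about the shared axis is conserved.
Moments of inertia: I_A = ½(77.0)(0.216)² = 1.796 kg·m²; I_B = ½(32.7)(0.337)² = 1.857 kg·m².
Taking A's sense as positive: L = (1.796)(476) + (1.857)(1380) = 3417 kg·m²·rpm.
Combined I = 1.796 + 1.857 = 3.653 kg·m².
ω_f = L / I = 3417 / 3.653 = 935.5 rpm.
KE_i = ½ΣIω² = 21620 J; KE_f = ½(3.653)(97.97)² = 17530 J.
Fraction dissipated = (KE_i − KE_f)/KE_i = 0.1892.

fraction ≈ 0.189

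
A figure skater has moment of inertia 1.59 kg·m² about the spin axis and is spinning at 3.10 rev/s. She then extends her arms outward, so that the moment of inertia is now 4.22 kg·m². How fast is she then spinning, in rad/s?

With no external torque about the axis, L is conserved: I₁ω₁ = I₂ω₂.
ω₂ = I₁ω₁ / I₂ = (1.590)(3.10 rev/s) / (4.220) = 1.168 rev/s = 7.339 rad/s.

ω₂ ≈ 7.34 rad/s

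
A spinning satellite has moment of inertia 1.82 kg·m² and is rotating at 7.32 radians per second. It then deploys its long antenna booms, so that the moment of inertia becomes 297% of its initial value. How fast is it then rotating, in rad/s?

ω₂ ≈ 2.46 rad/s

Angular momentum about the spin axis is conserved since the torque about it is zero.
I₂ = 2.97 × 1.82 = 5.405 kg·m².
ω₂ = I₁ω₁ / I₂ = (1.820)(7.32 rad/s) / (5.405) = 2.465 rad/s.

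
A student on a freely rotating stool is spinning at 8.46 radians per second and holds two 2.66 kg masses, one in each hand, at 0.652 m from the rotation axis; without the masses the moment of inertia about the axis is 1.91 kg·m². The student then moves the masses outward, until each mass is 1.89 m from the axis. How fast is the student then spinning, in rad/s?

No external torque acts about the spin axis, so angular momentum is conserved.
I₁ = 1.91 + 2(2.66)(0.652)² = 4.172 kg·m²; I₂ = 1.91 + 2(2.66)(1.89)² = 20.91 kg·m².
ω₂ = I₁ω₁ / I₂ = (4.172)(8.46 rad/s) / (20.91) = 1.687 rad/s.

ω₂ ≈ 1.69 rad/s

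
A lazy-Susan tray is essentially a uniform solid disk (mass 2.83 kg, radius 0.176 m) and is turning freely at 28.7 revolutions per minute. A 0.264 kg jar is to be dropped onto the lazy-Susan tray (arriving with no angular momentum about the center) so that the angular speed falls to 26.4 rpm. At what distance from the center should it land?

The added mass arrives with no angular momentum about the center, and any external torque about the center is negligible, so the system's angular momentum is conserved.
I_p = ½(2.83)(0.176)² = 0.04383 kg·m².
I_p ω_i = (I_p + m r²) ω_f ⇒ m r² = I_p(ω_i/ω_f − 1) = 0.04383(28.7/26.4 − 1) = 0.003819 kg·m².
r = √(0.003819/0.264) = 0.1203 m.

r ≈ 0.120 m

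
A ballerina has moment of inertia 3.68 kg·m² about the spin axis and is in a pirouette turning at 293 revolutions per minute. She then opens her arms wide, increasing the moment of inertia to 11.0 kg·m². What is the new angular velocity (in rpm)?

No external torque acts about the spin axis, so angular momentum is conserved.
ω₂ = I₁ω₁ / I₂ = (3.680)(293 rpm) / (11.00) = 98.02 rpm.

ω₂ ≈ 98.0 rpm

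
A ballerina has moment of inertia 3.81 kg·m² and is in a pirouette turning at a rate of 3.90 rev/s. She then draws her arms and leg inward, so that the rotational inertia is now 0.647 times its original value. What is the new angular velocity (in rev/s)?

With no external torque about the axis, L is conserved: I₁ω₁ = I₂ω₂.
I₂ = 0.647 × 3.81 = 2.465 kg·m².
ω₂ = I₁ω₁ / I₂ = (3.810)(3.90 rev/s) / (2.465) = 6.028 rev/s.

ω₂ ≈ 6.03 rev/s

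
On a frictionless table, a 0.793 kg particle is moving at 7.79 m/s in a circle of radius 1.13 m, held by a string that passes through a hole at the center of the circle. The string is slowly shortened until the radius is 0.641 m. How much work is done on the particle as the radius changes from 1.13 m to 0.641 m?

W ≈ 50.7 J

The only horizontal force on the mass is along the cord (radial), so it exerts no torque about the hole and angular momentum m v r is conserved.
v₂ = v₁ r₁ / r₂ = (7.79)(1.13) / (0.641) = 13.73 m/s.
W = ΔKE = ½m(v₂² − v₁²) = 50.71 J.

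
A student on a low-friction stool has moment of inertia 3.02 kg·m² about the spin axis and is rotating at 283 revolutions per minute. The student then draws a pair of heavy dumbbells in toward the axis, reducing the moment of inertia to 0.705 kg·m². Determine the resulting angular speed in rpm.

ω₂ ≈ 1210 rpm

Angular momentum about the spin axis is conserved since the torque about it is zero.
ω₂ = I₁ω₁ / I₂ = (3.020)(283 rpm) / (0.7050) = 1212 rpm.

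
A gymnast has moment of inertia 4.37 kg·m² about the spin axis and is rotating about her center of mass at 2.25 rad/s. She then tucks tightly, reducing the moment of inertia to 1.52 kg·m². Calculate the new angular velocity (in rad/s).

ω₂ ≈ 6.47 rad/s

No external torque acts about the spin axis, so angular momentum is conserved.
ω₂ = I₁ω₁ / I₂ = (4.370)(2.25 rad/s) / (1.520) = 6.469 rad/s.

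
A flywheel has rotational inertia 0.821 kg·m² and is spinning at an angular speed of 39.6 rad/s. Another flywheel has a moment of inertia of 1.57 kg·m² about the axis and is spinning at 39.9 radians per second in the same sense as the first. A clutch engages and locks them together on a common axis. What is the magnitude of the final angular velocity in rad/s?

|ω_f| ≈ 39.8 rad/s

The coupling torques are internal; angular momentum about the shared axis is conserved.
Taking A's sense as positive: L = (0.8210)(39.6) + (1.570)(39.9) = 95.15 kg·m²·rad/s.
Combined I = 0.8210 + 1.570 = 2.391 kg·m².
ω_f = L / I = 95.15 / 2.391 = 39.80 rad/s.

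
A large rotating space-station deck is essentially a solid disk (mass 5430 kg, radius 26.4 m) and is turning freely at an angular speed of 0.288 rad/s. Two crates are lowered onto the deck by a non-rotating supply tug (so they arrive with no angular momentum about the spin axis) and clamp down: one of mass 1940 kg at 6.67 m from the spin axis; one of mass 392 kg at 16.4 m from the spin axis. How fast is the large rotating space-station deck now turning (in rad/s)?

ω_f ≈ 0.262 rad/s

The added mass arrives with no angular momentum about the spin axis, and any external torque about the spin axis is negligible, so the system's angular momentum is conserved.
I_p = ½(5430)(26.4)² = 1.892e+06 kg·m².
Added inertia Σmr² = (1940)(6.67)² + (392)(16.4)² = 1.917e+05 kg·m²; I_f = 1.892e+06 + 1.917e+05 = 2.084e+06 kg·m².
ω_f = I_p ω_i / I_f = (1.892e+06)(0.288) / 2.084e+06 = 0.2615 rad/s.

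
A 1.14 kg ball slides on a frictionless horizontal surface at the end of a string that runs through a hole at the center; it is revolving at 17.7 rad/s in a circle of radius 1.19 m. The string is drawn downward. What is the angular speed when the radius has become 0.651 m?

No torque about the axis ⇒ m r₁² ω₁ = m r₂² ω₂.
ω₂ = ω₁ (r₁/r₂)² = (17.7)(1.19/0.651)² = 59.14 rad/s.

ω₂ ≈ 59.1 rad/s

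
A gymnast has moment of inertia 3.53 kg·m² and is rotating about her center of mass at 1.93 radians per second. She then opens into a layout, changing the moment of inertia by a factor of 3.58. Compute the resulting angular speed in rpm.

No external torque acts about the spin axis, so angular momentum is conserved.
I₂ = 3.58 × 3.53 = 12.64 kg·m².
ω₂ = I₁ω₁ / I₂ = (3.530)(1.93 rad/s) / (12.64) = 0.5391 rad/s = 5.148 rpm.

ω₂ ≈ 5.15 rpm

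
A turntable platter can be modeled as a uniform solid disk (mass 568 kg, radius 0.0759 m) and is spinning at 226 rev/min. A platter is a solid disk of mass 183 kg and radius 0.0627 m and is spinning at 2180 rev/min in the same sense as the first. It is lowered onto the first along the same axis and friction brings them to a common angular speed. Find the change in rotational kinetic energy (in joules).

The coupling torques are internal; angular momentum about the shared axis is conserved.
Moments of inertia: I_A = ½(568)(0.0759)² = 1.636 kg·m²; I_B = ½(183)(0.0627)² = 0.3597 kg·m².
Taking A's sense as positive: L = (1.636)(226) + (0.3597)(2180) = 1154 kg·m²·rpm.
Combined I = 1.636 + 0.3597 = 1.996 kg·m².
ω_f = L / I = 1154 / 1.996 = 578.2 rpm.
KE_i = ½ΣIω² = 9832 J; KE_f = ½(1.996)(60.55)² = 3658 J.

ΔKE ≈ -6170 J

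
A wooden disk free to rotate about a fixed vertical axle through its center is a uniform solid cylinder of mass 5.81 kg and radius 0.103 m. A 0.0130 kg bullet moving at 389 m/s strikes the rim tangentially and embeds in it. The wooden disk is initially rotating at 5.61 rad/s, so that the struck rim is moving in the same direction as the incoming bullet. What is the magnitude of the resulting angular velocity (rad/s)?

About the axle the impulsive forces during the collision are internal, so angular momentum about that axis is conserved.
I_p = ½(5.81)(0.103)² = 0.03082 kg·m². Taking the sense of the bullet's angular momentum as positive, L_{bullet} = m v R = (0.0130)(389)(0.103) = 0.5209 kg·m²/s.
L_i = +I_p ω_p + m v R = +(0.03082)(5.61) + 0.5209 = 0.6938 kg·m²/s.
After sticking, I_f = I_p + m R² = 0.03082 + (0.0130)(0.103)² = 0.03096 kg·m².
ω_f = L_i / I_f = 0.6938 / 0.03096 = 22.41 rad/s.

|ω_f| ≈ 22.4 rad/s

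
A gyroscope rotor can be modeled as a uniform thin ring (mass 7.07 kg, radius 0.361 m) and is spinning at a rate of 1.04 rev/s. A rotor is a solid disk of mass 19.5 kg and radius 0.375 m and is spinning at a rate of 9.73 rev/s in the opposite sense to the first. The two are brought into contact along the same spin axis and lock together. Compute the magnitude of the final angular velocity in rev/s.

|ω_f| ≈ 5.40 rev/s

The coupling torques are internal; angular momentum about the shared axis is conserved.
Moments of inertia: I_A = (7.07)(0.361)² = 0.9214 kg·m²; I_B = ½(19.5)(0.375)² = 1.371 kg·m².
Taking A's sense as positive: L = (0.9214)(1.04) − (1.371)(9.73) = -12.38 kg·m²·rev/s.
Combined I = 0.9214 + 1.371 = 2.292 kg·m².
ω_f = L / I = -12.38 / 2.292 = -5.401 rev/s.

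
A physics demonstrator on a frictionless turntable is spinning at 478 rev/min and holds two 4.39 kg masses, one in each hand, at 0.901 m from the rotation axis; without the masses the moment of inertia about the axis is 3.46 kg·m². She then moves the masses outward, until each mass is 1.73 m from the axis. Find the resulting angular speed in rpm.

With no external torque about the axis, L is conserved: I₁ω₁ = I₂ω₂.
I₁ = 3.46 + 2(4.39)(0.901)² = 10.59 kg·m²; I₂ = 3.46 + 2(4.39)(1.73)² = 29.74 kg·m².
ω₂ = I₁ω₁ / I₂ = (10.59)(478 rpm) / (29.74) = 170.2 rpm.

ω₂ ≈ 170 rpm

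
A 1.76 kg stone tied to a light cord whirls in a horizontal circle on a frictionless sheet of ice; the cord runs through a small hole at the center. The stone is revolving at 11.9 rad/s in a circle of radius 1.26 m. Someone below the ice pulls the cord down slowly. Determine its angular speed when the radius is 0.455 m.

ω₂ ≈ 91.3 rad/s

No torque about the axis ⇒ m r₁² ω₁ = m r₂² ω₂.
ω₂ = ω₁ (r₁/r₂)² = (11.9)(1.26/0.455)² = 91.26 rad/s.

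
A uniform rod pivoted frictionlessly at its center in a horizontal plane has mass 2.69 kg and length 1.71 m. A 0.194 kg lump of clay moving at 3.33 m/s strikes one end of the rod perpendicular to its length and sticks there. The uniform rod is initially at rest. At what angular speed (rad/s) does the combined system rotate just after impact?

The axle reaction passes through the pivot and exerts no torque about it; angular momentum about the pivot is conserved through the impact.
I_p = (1/12)(2.69)(1.71)² = 0.6555 kg·m². Taking the sense of the lump of clay's angular momentum as positive, L_{lump} = m v R = (0.194)(3.33)(1.71/2) = 0.5523 kg·m²/s.
L_i = 0 + 0.5523 = 0.5523 kg·m²/s.
After sticking, I_f = I_p + m R² = 0.6555 + (0.194)(1.71/2)² = 0.7973 kg·m².
ω_f = L_i / I_f = 0.5523 / 0.7973 = 0.6928 rad/s.

|ω_f| ≈ 0.693 rad/s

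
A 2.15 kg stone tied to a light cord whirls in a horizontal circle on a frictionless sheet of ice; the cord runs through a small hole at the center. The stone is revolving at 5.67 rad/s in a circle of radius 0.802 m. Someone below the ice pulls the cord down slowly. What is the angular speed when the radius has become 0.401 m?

ω₂ ≈ 22.7 rad/s

The constraining force is radial, so m r² ω about the center is conserved.
ω₂ = ω₁ (r₁/r₂)² = (5.67)(0.802/0.401)² = 22.68 rad/s.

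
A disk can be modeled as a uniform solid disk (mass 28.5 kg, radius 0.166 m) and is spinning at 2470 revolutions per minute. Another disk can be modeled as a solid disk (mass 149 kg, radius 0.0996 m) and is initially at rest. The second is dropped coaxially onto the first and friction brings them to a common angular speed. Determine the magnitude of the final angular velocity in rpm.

|ω_f| ≈ 857 rpm

The coupling torques are internal; angular momentum about the shared axis is conserved.
Moments of inertia: I_A = ½(28.5)(0.166)² = 0.3927 kg·m²; I_B = ½(149)(0.0996)² = 0.7391 kg·m².
Taking A's sense as positive: L = (0.3927)(2470) = 969.9 kg·m²·rpm.
Combined I = 0.3927 + 0.7391 = 1.132 kg·m².
ω_f = L / I = 969.9 / 1.132 = 857.0 rpm.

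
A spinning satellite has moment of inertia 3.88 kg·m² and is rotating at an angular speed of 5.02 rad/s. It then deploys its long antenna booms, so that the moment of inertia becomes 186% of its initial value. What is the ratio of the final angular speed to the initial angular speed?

ω₂/ω₁ ≈ 0.538

Angular momentum about the spin axis is conserved since the torque about it is zero.
I₂ = 1.86 × 3.88 = 7.217 kg·m².
ω₂/ω₁ = I₁/I₂ = 3.880 / 7.217 = 0.5376.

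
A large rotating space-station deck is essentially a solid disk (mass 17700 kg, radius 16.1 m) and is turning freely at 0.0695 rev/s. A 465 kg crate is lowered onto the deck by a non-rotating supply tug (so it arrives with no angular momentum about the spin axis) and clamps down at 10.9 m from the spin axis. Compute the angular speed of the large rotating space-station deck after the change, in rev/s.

The added mass arrives with no angular momentum about the spin axis, and any external torque about the spin axis is negligible, so the system's angular momentum is conserved.
I_p = ½(17700)(16.1)² = 2.294e+06 kg·m².
Added inertia Σmr² = (465)(10.9)² = 55250 kg·m²; I_f = 2.294e+06 + 55250 = 2.349e+06 kg·m².
ω_f = I_p ω_i / I_f = (2.294e+06)(0.0695) / 2.349e+06 = 0.06787 rev/s.

ω_f ≈ 0.0679 rev/s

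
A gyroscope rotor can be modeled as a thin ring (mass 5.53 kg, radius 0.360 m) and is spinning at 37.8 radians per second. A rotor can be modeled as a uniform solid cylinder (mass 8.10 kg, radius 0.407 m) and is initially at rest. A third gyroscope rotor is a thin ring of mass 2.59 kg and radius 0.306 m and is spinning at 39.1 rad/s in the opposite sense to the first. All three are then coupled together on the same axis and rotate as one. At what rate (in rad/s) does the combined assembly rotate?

The coupling torques are internal; angular momentum about the shared axis is conserved.
Moments of inertia: I_A = (5.53)(0.360)² = 0.7167 kg·m²; I_B = ½(8.10)(0.407)² = 0.6709 kg·m²; I_C = (2.59)(0.306)² = 0.2425 kg·m².
Taking A's sense as positive: L = (0.7167)(37.8) − (0.2425)(39.1) = 17.61 kg·m²·rad/s.
Combined I = 0.7167 + 0.6709 + 0.2425 = 1.630 kg·m².
ω_f = L / I = 17.61 / 1.630 = 10.80 rad/s.

|ω_f| ≈ 10.8 rad/s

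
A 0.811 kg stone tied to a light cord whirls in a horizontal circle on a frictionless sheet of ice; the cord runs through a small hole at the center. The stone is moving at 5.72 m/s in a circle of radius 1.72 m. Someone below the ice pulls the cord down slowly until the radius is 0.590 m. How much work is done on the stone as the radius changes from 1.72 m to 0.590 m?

W ≈ 99.5 J

The only horizontal force on the mass is along the cord (radial), so it exerts no torque about the hole and angular momentum m v r is conserved.
v₂ = v₁ r₁ / r₂ = (5.72)(1.72) / (0.590) = 16.68 m/s.
W = ΔKE = ½m(v₂² − v₁²) = 99.49 J.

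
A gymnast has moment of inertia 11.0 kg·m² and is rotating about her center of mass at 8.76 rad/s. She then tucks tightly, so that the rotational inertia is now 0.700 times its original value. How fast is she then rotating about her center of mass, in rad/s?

ω₂ ≈ 12.5 rad/s

No external torque acts about the spin axis, so angular momentum is conserved.
I₂ = 0.700 × 11.0 = 7.700 kg·m².
ω₂ = I₁ω₁ / I₂ = (11.00)(8.76 rad/s) / (7.700) = 12.51 rad/s.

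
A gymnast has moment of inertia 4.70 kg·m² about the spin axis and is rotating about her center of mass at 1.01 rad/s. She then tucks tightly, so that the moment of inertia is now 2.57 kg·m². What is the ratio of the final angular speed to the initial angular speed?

Angular momentum about the spin axis is conserved since the torque about it is zero.
ω₂/ω₁ = I₁/I₂ = 4.700 / 2.570 = 1.829.

ω₂/ω₁ ≈ 1.83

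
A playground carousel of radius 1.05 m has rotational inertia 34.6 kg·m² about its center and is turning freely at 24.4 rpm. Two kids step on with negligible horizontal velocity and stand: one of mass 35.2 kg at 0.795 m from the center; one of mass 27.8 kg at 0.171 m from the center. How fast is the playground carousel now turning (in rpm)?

No external torque acts about the center; L_before = L_after.
Added inertia Σmr² = (35.2)(0.795)² + (27.8)(0.171)² = 23.06 kg·m²; I_f = 34.60 + 23.06 = 57.66 kg·m².
ω_f = I_p ω_i / I_f = (34.60)(24.4) / 57.66 = 14.64 rpm.

ω_f ≈ 14.6 rpm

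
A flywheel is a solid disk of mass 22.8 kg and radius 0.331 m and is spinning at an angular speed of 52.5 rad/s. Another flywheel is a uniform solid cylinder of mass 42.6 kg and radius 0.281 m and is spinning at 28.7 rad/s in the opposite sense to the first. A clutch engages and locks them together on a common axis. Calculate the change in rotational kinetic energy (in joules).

ΔKE ≈ -2360 J

No external torque acts about the common axis, so total angular momentum is conserved.
Moments of inertia: I_A = ½(22.8)(0.331)² = 1.249 kg·m²; I_B = ½(42.6)(0.281)² = 1.682 kg·m².
Taking A's sense as positive: L = (1.249)(52.5) − (1.682)(28.7) = 17.30 kg·m²·rad/s.
Combined I = 1.249 + 1.682 = 2.931 kg·m².
ω_f = L / I = 17.30 / 2.931 = 5.904 rad/s.
KE_i = ½ΣIω² = 2414 J; KE_f = ½(2.931)(5.904)² = 51.07 J.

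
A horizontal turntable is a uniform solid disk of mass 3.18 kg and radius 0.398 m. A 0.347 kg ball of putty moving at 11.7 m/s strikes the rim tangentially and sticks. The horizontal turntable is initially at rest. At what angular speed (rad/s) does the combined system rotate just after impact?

|ω_f| ≈ 5.27 rad/s

The axle reaction passes through the axle and exerts no torque about it; angular momentum about the axle is conserved through the impact.
I_p = ½(3.18)(0.398)² = 0.2519 kg·m². Taking the sense of the ball of putty's angular momentum as positive, L_{ball} = m v R = (0.347)(11.7)(0.398) = 1.616 kg·m²/s.
L_i = 0 + 1.616 = 1.616 kg·m²/s.
After sticking, I_f = I_p + m R² = 0.2519 + (0.347)(0.398)² = 0.3068 kg·m².
ω_f = L_i / I_f = 1.616 / 0.3068 = 5.266 rad/s.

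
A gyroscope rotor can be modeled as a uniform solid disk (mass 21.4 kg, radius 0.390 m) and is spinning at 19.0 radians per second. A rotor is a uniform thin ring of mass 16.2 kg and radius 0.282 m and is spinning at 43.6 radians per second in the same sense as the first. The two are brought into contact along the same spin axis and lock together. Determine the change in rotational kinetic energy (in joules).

ΔKE ≈ -218 J

The coupling torques are internal; angular momentum about the shared axis is conserved.
Moments of inertia: I_A = ½(21.4)(0.390)² = 1.627 kg·m²; I_B = (16.2)(0.282)² = 1.288 kg·m².
Taking A's sense as positive: L = (1.627)(19.0) + (1.288)(43.6) = 87.09 kg·m²·rad/s.
Combined I = 1.627 + 1.288 = 2.916 kg·m².
ω_f = L / I = 87.09 / 2.916 = 29.87 rad/s.
KE_i = ½ΣIω² = 1518 J; KE_f = ½(2.916)(29.87)² = 1301 J.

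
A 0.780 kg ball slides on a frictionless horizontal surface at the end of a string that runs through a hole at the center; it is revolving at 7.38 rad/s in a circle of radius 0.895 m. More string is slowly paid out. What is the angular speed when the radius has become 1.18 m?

ω₂ ≈ 4.25 rad/s

No torque about the axis ⇒ m r₁² ω₁ = m r₂² ω₂.
ω₂ = ω₁ (r₁/r₂)² = (7.38)(0.895/1.18)² = 4.246 rad/s.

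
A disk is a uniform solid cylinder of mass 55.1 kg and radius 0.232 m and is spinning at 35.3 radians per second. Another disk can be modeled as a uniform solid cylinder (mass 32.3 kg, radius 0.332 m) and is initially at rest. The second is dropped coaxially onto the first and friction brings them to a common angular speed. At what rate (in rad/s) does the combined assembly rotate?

The coupling torques are internal; angular momentum about the shared axis is conserved.
Moments of inertia: I_A = ½(55.1)(0.232)² = 1.483 kg·m²; I_B = ½(32.3)(0.332)² = 1.780 kg·m².
Taking A's sense as positive: L = (1.483)(35.3) = 52.34 kg·m²·rad/s.
Combined I = 1.483 + 1.780 = 3.263 kg·m².
ω_f = L / I = 52.34 / 3.263 = 16.04 rad/s.

|ω_f| ≈ 16.0 rad/s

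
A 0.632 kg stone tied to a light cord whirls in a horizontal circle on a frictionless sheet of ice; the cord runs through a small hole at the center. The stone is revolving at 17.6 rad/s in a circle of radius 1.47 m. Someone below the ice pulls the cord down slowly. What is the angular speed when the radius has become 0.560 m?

ω₂ ≈ 121 rad/s

The constraining force is radial, so m r² ω about the center is conserved.
ω₂ = ω₁ (r₁/r₂)² = (17.6)(1.47/0.560)² = 121.3 rad/s.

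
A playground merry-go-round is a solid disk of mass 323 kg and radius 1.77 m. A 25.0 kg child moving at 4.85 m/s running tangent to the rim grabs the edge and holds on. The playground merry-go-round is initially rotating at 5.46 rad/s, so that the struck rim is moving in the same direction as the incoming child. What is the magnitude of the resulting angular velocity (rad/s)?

|ω_f| ≈ 5.10 rad/s

About the axle the impulsive forces during the collision are internal, so angular momentum about that axis is conserved.
I_p = ½(323)(1.77)² = 506.0 kg·m². Taking the sense of the child's angular momentum as positive, L_{child} = m v R = (25.0)(4.85)(1.77) = 214.6 kg·m²/s.
L_i = +I_p ω_p + m v R = +(506.0)(5.46) + 214.6 = 2977 kg·m²/s.
After sticking, I_f = I_p + m R² = 506.0 + (25.0)(1.77)² = 584.3 kg·m².
ω_f = L_i / I_f = 2977 / 584.3 = 5.095 rad/s.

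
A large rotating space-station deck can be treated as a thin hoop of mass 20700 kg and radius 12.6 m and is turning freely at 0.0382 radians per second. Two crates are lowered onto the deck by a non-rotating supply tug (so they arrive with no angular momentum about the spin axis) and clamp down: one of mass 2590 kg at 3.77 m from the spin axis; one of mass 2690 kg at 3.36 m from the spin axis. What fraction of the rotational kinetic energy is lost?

fraction ≈ 0.0200

The added mass arrives with no angular momentum about the spin axis, and any external torque about the spin axis is negligible, so the system's angular momentum is conserved.
I_p = (20700)(12.6)² = 3.286e+06 kg·m².
Added inertia Σmr² = (2590)(3.77)² + (2690)(3.36)² = 67180 kg·m²; I_f = 3.286e+06 + 67180 = 3.354e+06 kg·m².
ω_f = I_p ω_i / I_f = (3.286e+06)(0.0382) / 3.354e+06 = 0.03743 rad/s.
KE_i = ½(3.286e+06)(0.03820 rad/s)² = 2398 J; KE_f = ½(3.354e+06)(0.03743)² = 2350 J.
Fraction lost = 0.02003.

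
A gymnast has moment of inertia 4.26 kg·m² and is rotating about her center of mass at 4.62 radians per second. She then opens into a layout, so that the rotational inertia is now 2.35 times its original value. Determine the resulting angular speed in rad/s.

With no external torque about the axis, L is conserved: I₁ω₁ = I₂ω₂.
I₂ = 2.35 × 4.26 = 10.01 kg·m².
ω₂ = I₁ω₁ / I₂ = (4.260)(4.62 rad/s) / (10.01) = 1.966 rad/s.

ω₂ ≈ 1.97 rad/s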